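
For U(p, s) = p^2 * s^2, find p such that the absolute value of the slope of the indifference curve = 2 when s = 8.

MU_p = 2·p·s^2 and MU_s = 2·p^2·s.
MRS = MU_p/MU_s = s/p.
Substitute s = 8: MRS = 8/p. Setting 8/p = 2 gives p = 8/2 = 4.

p = 4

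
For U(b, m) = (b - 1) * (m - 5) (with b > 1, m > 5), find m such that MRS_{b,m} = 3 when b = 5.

MU_b = (m−5), MU_m = (b−1).
MRS = (m−5)/(b−1).
Substitute b = 5: MRS = (m − 5)/4. Setting this equal to 3 gives m − 5 = 3·4 = 12, so m = 17.

m = 17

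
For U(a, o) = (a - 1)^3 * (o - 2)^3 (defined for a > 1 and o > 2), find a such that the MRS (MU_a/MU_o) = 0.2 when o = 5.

a = 16

MU_a = 3·(a−1)^2·(o−2)^3, MU_o = 3·(a−1)^3·(o−2)^2.
MRS = (o−2)/(a−1).
Substitute o = 5: MRS = 3/(a − 1). Setting this equal to 0.2 gives a − 1 = 3/0.2 = 15, so a = 16.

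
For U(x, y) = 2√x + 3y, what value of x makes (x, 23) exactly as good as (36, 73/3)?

x = 64

U(36, 73/3) = 85.
Set U(x, 23) = 85 and solve.
With y = 23: 2√x = 85 − 3·23 = 16, so √x = 8 and x = 64.
Check: U(64, 23) = 85.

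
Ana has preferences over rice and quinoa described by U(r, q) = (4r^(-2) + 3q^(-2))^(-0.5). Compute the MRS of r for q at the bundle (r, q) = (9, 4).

MRS = 256/2187

For CES with ρ = -2, MRS = (4/3)·(q/r)^3.
At (9, 4): MRS = 256/2187.
That is, one extra unit of r is worth 256/2187 units of q at the margin.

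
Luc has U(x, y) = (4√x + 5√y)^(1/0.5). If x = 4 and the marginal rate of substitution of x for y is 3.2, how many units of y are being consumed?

For CES with ρ = 0.5, MRS = (4/5)·√(y/x).
Setting (4/5)·√(y/4) = 3.2 gives √(y/4) = 4, so y/4 = 16 and y = 64.

y = 64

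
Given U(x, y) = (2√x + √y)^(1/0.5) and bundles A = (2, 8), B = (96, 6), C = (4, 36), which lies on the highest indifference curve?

Bundle B

Evaluate utility at each bundle:
U(A) = 32.000.
U(B) = 486.000.
U(C) = 100.000.
Highest utility is B, so B ≻ C ≻ A.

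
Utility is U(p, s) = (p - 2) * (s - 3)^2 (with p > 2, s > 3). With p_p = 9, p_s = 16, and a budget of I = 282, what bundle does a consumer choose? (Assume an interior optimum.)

p* = 10, s* = 12

MU_p = (s−3)^2, MU_s = 2·(p−2)·(s−3).
MRS = (1/2)·(s−3)/(p−2).
Tangency: set MRS = p_p/p_s = 9/16.
So (1/2)·(s − 3)/(p − 2) = 9/16, i.e. (s − 3) = 1.125·(p − 2).
Rewrite the budget in excess-of-subsistence terms: 9·(p − 2) + 16·(s − 3) = 282 − 9·2 − 16·3 = 216.
Substituting, 27·(p − 2) = 216, so p − 2 = 8 and p* = 10.
Then s − 3 = 1.125·8 = 9, so s* = 12.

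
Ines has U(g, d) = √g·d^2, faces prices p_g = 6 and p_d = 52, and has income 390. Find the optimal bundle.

g* = 13, d* = 6

MU_g = 0.5·g^(-0.5)·d^2 and MU_d = 2·√g·d.
MRS = MU_g/MU_d = (0.25)·d/g.
Tangency: set MRS = p_g/p_d = 6/52 = 3/26.
So (0.25)·d/g = 3/26, i.e. d = (6/13)·g.
Substitute into the budget 6·g + 52·d = 390: 30·g = 390, so g* = 13.
Then d* = (6/13)·13 = 6.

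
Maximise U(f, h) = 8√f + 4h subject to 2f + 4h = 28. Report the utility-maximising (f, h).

f* = 4, h* = 5

MU_f = 8/(2√f), MU_h = 4.
MRS = 8/(2√f) ÷ 4.
Tangency: set MRS = p_f/p_h = 2/4 = 0.5.
MRS depends only on f: 1/√f = 0.5 ⇒ √f = 1/0.5 = 2 ⇒ f* = 4.
From the budget, 4·h = 28 − 2·4 = 20, so h* = 5.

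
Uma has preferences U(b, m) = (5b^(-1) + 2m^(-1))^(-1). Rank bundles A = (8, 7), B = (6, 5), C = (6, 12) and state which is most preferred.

Bundle A

Evaluate utility at each bundle:
U(A) = 1.098.
U(B) = 0.811.
U(C) = 1.000.
Highest utility is A, so A ≻ C ≻ B.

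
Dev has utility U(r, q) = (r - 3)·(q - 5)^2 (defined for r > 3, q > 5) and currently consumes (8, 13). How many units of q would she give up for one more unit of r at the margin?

MRS = 0.8

MU_r = (q−5)^2, MU_q = 2·(r−3)·(q−5).
MRS = (1/2)·(q−5)/(r−3).
At (8, 13): MRS = 0.8.
That is, one extra unit of r is worth 0.8 units of q at the margin.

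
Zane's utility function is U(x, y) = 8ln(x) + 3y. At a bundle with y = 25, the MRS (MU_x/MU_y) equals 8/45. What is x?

x = 15

MU_x = 8/x, MU_y = 3.
MRS = 8/x ÷ 3.
MRS depends only on x: (8/3)/x = 8/45 ⇒ x = (8/3)/(8/45) = 15.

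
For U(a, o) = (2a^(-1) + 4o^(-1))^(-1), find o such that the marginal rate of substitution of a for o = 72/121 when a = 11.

o = 12

For CES with ρ = -1, MRS = (2/4)·(o/a)^2.
Setting (2/4)·(o/11)^2 = 72/121 gives (o/11)^2 = 144/121, so o/11 = 12/11 and o = 12.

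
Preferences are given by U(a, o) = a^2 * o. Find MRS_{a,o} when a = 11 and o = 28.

MU_a = 2·a·o and MU_o = a^2.
MRS = MU_a/MU_o = (2/1)·o/a.
At (11, 28): MRS = 56/11.
So at (11, 28) the consumer would give up 56/11 units of o for one more unit of a.

MRS = 56/11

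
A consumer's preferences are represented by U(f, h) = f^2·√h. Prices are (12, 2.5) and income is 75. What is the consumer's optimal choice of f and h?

f* = 5, h* = 6

MU_f = 2·f·√h and MU_h = 0.5·f^2·h^(-0.5).
MRS = MU_f/MU_h = (4)·h/f.
Tangency: set MRS = p_f/p_h = 12/2.5 = 4.8.
So (4)·h/f = 4.8, i.e. h = 1.2·f.
Substitute into the budget 12·f + 2.5·h = 75: 15·f = 75, so f* = 5.
Then h* = 1.2·5 = 6.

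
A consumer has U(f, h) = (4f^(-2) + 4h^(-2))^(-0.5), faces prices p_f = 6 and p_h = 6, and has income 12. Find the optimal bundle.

For CES with ρ = -2, MRS = (h/f)^3.
Tangency: set MRS = p_f/p_h = 6/6 = 1.
So (h/f)^3 = 1; taking the cube root, h/f = 1, i.e. h = f.
Substitute into the budget 6·f + 6·h = 12: 12·f = 12, so f* = 1 and h* = 1.

f* = 1, h* = 1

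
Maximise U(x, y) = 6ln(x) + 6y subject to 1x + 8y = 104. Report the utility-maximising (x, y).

x* = 8, y* = 12

MU_x = 6/x, MU_y = 6.
MRS = 6/x ÷ 6.
Tangency: set MRS = p_x/p_y = 1/8 = 0.125.
MRS depends only on x: 1/x = 0.125 ⇒ x* = 1/0.125 = 8.
From the budget, 8·y = 104 − 1·8 = 96, so y* = 12.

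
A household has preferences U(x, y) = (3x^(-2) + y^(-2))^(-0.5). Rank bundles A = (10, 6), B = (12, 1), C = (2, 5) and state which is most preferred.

Evaluate utility at each bundle:
U(A) = 4.160.
U(B) = 0.990.
U(C) = 1.125.
Highest utility is A, so A ≻ C ≻ B.

Bundle A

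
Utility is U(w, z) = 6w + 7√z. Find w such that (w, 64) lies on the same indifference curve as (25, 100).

w = 82/3

U(25, 100) = 220.
Set U(w, 64) = 220 and solve.
With z = 64: √64 = 8, so 6w = 220 − 7·8 = 164 and w = 82/3.
Check: U(82/3, 64) = 220.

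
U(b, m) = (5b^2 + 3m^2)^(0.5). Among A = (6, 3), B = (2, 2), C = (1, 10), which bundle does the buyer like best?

Bundle C

Evaluate utility at each bundle:
U(A) = 14.387.
U(B) = 5.657.
U(C) = 17.464.
Highest utility is C, so C ≻ A ≻ B.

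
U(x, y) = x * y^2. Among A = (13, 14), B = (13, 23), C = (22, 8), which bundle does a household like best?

Evaluate utility at each bundle:
U(A) = 2548.
U(B) = 6877.
U(C) = 1408.
Highest utility is B, so B ≻ A ≻ C.

Bundle B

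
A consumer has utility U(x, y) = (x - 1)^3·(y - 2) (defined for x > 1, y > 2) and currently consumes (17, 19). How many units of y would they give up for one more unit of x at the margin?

MU_x = 3·(x−1)^2·(y−2), MU_y = (x−1)^3.
MRS = (3/1)·(y−2)/(x−1).
At (17, 19): MRS = 51/16.
That is, one extra unit of x is worth 51/16 units of y at the margin.

MRS = 51/16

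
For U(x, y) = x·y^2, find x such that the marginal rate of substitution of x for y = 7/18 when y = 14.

x = 18

MU_x = y^2 and MU_y = 2·x·y.
MRS = MU_x/MU_y = (1/2)·y/x.
Substitute y = 14: MRS = 7/x. Setting 7/x = 7/18 gives x = 7/(7/18) = 18.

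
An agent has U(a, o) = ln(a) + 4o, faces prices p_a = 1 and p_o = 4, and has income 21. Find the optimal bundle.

a* = 1, o* = 5

MU_a = 1/a, MU_o = 4.
MRS = 1/a ÷ 4.
Tangency: set MRS = p_a/p_o = 1/4 = 0.25.
MRS depends only on a: 0.25/a = 0.25 ⇒ a* = 0.25/0.25 = 1.
From the budget, 4·o = 21 − 1·1 = 20, so o* = 5.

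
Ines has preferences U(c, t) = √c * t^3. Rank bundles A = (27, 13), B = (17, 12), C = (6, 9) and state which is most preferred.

Bundle A

Evaluate utility at each bundle:
U(A) = 11415.947.
U(B) = 7124.727.
U(C) = 1785.678.
Highest utility is A, so A ≻ B ≻ C.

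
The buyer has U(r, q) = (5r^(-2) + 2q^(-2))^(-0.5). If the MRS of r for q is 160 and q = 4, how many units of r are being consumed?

For CES with ρ = -2, MRS = (5/2)·(q/r)^3.
Setting (5/2)·(4/r)^3 = 160 gives (4/r)^3 = 64, so 4/r = 4 and r = 1.

r = 1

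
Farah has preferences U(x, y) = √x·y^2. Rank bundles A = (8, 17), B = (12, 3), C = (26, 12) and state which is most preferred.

Evaluate utility at each bundle:
U(A) = 817.415.
U(B) = 31.177.
U(C) = 734.259.
Highest utility is A, so A ≻ C ≻ B.

Bundle A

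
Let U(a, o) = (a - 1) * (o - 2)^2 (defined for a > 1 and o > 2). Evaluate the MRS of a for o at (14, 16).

MRS = 7/13

MU_a = (o−2)^2, MU_o = 2·(a−1)·(o−2).
MRS = (1/2)·(o−2)/(a−1).
At (14, 16): MRS = 7/13.
So at (14, 16) the consumer would give up 7/13 units of o for one more unit of a.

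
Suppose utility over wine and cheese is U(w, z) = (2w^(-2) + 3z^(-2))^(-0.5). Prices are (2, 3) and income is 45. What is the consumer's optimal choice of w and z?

w* = 9, z* = 9

For CES with ρ = -2, MRS = (2/3)·(z/w)^3.
Tangency: set MRS = p_w/p_z = 2/3.
So (z/w)^3 = 1; taking the cube root, z/w = 1, i.e. z = w.
Substitute into the budget 2·w + 3·z = 45: 5·w = 45, so w* = 9 and z* = 9.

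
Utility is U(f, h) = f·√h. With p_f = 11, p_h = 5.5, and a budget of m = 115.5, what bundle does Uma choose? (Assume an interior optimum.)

MU_f = √h and MU_h = 0.5·f·h^(-0.5).
MRS = MU_f/MU_h = (2)·h/f.
Tangency: set MRS = p_f/p_h = 11/5.5 = 2.
So (2)·h/f = 2, i.e. h = f.
Substitute into the budget 11·f + 5.5·h = 115.5: 16.5·f = 115.5, so f* = 7.
Then h* = 7.

f* = 7, h* = 7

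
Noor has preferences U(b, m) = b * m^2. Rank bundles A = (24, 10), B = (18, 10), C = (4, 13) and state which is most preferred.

Evaluate utility at each bundle:
U(A) = 2400.
U(B) = 1800.
U(C) = 676.
Highest utility is A, so A ≻ B ≻ C.

Bundle A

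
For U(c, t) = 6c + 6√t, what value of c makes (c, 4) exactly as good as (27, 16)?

c = 29

U(27, 16) = 186.
Set U(c, 4) = 186 and solve.
With t = 4: √4 = 2, so 6c = 186 − 6·2 = 174 and c = 29.
Check: U(29, 4) = 186.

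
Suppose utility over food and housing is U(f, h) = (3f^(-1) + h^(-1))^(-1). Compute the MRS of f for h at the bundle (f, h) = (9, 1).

For CES with ρ = -1, MRS = (3/1)·(h/f)^2.
At (9, 1): MRS = 1/27.
That is, one extra unit of f is worth 1/27 units of h at the margin.

MRS = 1/27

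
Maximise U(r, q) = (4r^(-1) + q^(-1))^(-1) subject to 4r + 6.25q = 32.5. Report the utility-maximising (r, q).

r* = 5, q* = 2

For CES with ρ = -1, MRS = (4/1)·(q/r)^2.
Tangency: set MRS = p_r/p_q = 4/6.25 = 16/25.
So (q/r)^2 = 4/25; taking the square root, q/r = 0.4, i.e. q = 0.4·r.
Substitute into the budget 4·r + 6.25·q = 32.5: 6.5·r = 32.5, so r* = 5 and q* = 0.4·5 = 2.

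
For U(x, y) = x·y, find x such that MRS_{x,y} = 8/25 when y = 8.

MU_x = y and MU_y = x.
MRS = MU_x/MU_y = y/x.
Substitute y = 8: MRS = 8/x. Setting 8/x = 8/25 gives x = 8/(8/25) = 25.

x = 25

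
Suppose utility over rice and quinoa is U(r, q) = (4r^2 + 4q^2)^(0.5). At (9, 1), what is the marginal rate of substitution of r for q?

MRS = 9

For CES with ρ = 2, MRS = (q/r)^(-1).
At (9, 1): MRS = 9.
That is, one extra unit of r is worth 9 units of q at the margin.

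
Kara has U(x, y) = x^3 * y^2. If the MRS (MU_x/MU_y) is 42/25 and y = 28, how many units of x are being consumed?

MU_x = 3·x^2·y^2 and MU_y = 2·x^3·y.
MRS = MU_x/MU_y = (3/2)·y/x.
Substitute y = 28: MRS = 42/x. Setting 42/x = 42/25 gives x = 42/(42/25) = 25.

x = 25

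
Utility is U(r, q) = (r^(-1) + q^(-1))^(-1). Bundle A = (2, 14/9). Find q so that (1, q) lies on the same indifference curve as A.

U depends on (r, q) only through S = r^(-1) + q^(-1), so equal utility means equal S. At (2, 14/9): S = 8/7.
With r = 1: 1^(-1) = 1, so q^(-1) = 8/7 − 1 = 1/7.
Hence q = 1/(1/7) = 7.
Check: U(1, 7) = 0.875.

q = 7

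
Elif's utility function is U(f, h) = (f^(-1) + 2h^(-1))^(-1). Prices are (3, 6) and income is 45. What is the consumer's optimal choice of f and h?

For CES with ρ = -1, MRS = (1/2)·(h/f)^2.
Tangency: set MRS = p_f/p_h = 3/6 = 0.5.
So (h/f)^2 = 1; taking the square root, h/f = 1, i.e. h = f.
Substitute into the budget 3·f + 6·h = 45: 9·f = 45, so f* = 5 and h* = 5.

f* = 5, h* = 5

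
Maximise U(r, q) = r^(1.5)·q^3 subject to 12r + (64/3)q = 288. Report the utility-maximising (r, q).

r* = 8, q* = 9

MU_r = 1.5·√r·q^3 and MU_q = 3·r^(1.5)·q^2.
MRS = MU_r/MU_q = (0.5)·q/r.
Tangency: set MRS = p_r/p_q = 12/(64/3) = 9/16.
So (0.5)·q/r = 9/16, i.e. q = 1.125·r.
Substitute into the budget 12·r + (64/3)·q = 288: 36·r = 288, so r* = 8.
Then q* = 1.125·8 = 9.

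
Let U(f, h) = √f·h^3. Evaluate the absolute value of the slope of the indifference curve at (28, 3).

MU_f = 0.5·f^(-0.5)·h^3 and MU_h = 3·√f·h^2.
MRS = MU_f/MU_h = (1/6)·h/f.
At (28, 3): MRS = 1/56.
So at (28, 3) the consumer would give up 1/56 units of h for one more unit of f.

MRS = 1/56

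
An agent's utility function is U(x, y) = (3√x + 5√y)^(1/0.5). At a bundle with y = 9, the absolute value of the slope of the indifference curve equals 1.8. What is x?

For CES with ρ = 0.5, MRS = (3/5)·√(y/x).
Setting (3/5)·√(9/x) = 1.8 gives √(9/x) = 3, so 9/x = 9 and x = 1.

x = 1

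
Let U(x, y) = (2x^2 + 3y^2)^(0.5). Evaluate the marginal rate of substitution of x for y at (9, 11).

MRS = 6/11

For CES with ρ = 2, MRS = (2/3)·(y/x)^(-1).
At (9, 11): MRS = 6/11.
So at (9, 11) the consumer would give up 6/11 units of y for one more unit of x.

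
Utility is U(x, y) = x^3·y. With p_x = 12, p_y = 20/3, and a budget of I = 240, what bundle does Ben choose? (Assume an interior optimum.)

MU_x = 3·x^2·y and MU_y = x^3.
MRS = MU_x/MU_y = (3/1)·y/x.
Tangency: set MRS = p_x/p_y = 12/(20/3) = 1.8.
So (3/1)·y/x = 1.8, i.e. y = 0.6·x.
Substitute into the budget 12·x + (20/3)·y = 240: 16·x = 240, so x* = 15.
Then y* = 0.6·15 = 9.

x* = 15, y* = 9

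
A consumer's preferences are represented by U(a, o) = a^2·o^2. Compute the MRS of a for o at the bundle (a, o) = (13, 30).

MU_a = 2·a·o^2 and MU_o = 2·a^2·o.
MRS = MU_a/MU_o = o/a.
At (13, 30): MRS = 30/13.
The indifference curve has slope −30/13 at this bundle.

MRS = 30/13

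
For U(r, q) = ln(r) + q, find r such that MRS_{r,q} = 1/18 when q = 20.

r = 18

MU_r = 1/r, MU_q = 1.
MRS = 1/r ÷ 1.
MRS depends only on r: 1/r = 1/18 ⇒ r = 1/(1/18) = 18.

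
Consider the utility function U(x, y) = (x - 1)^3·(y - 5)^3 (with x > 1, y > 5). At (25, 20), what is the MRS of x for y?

MU_x = 3·(x−1)^2·(y−5)^3, MU_y = 3·(x−1)^3·(y−5)^2.
MRS = (y−5)/(x−1).
At (25, 20): MRS = 0.625.
So at (25, 20) the consumer would give up 0.625 units of y for one more unit of x.

MRS = 0.625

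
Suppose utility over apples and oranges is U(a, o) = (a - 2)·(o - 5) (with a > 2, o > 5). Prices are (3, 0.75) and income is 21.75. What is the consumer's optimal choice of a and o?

MU_a = (o−5), MU_o = (a−2).
MRS = (o−5)/(a−2).
Tangency: set MRS = p_a/p_o = 3/0.75 = 4.
So (o − 5)/(a − 2) = 4, i.e. (o − 5) = 4·(a − 2).
Rewrite the budget in excess-of-subsistence terms: 3·(a − 2) + 0.75·(o − 5) = 21.75 − 3·2 − 0.75·5 = 12.
Substituting, 6·(a − 2) = 12, so a − 2 = 2 and a* = 4.
Then o − 5 = 4·2 = 8, so o* = 13.

a* = 4, o* = 13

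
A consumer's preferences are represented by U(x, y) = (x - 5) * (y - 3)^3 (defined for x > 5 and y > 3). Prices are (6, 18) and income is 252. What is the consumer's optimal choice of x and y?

x* = 12, y* = 10

MU_x = (y−3)^3, MU_y = 3·(x−5)·(y−3)^2.
MRS = (1/3)·(y−3)/(x−5).
Tangency: set MRS = p_x/p_y = 6/18 = 1/3.
So (1/3)·(y − 3)/(x − 5) = 1/3, i.e. (y − 3) = (x − 5).
Rewrite the budget in excess-of-subsistence terms: 6·(x − 5) + 18·(y − 3) = 252 − 6·5 − 18·3 = 168.
Substituting, 24·(x − 5) = 168, so x − 5 = 7 and x* = 12.
Then y − 3 = 7, so y* = 10.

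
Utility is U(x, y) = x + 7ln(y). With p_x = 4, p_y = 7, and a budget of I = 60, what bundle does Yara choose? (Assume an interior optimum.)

x* = 8, y* = 4

MU_x = 1, MU_y = 7/y.
MRS = 1 ÷ (7/y).
Tangency: set MRS = p_x/p_y = 4/7.
MRS depends only on y: (1/7)·y = 4/7 ⇒ y* = (4/7)/(1/7) = 4.
From the budget, 4·x = 60 − 7·4 = 32, so x* = 8.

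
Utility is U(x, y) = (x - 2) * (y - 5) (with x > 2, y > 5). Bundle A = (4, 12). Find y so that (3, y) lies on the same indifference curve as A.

y = 19

U(4, 12) = 14.
Set U(3, y) = 14 and solve.
With x = 3: (3 − 2) = 1, so (y − 5) = 14/1 = 14.
So y = 5 + 14 = 19.
Check: U(3, 19) = 14.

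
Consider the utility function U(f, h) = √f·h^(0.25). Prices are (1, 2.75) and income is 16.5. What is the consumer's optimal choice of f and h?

f* = 11, h* = 2

MU_f = 0.5·f^(-0.5)·h^(0.25) and MU_h = 0.25·√f·h^(-0.75).
MRS = MU_f/MU_h = (2)·h/f.
Tangency: set MRS = p_f/p_h = 1/2.75 = 4/11.
So (2)·h/f = 4/11, i.e. h = (2/11)·f.
Substitute into the budget 1·f + 2.75·h = 16.5: 1.5·f = 16.5, so f* = 11.
Then h* = (2/11)·11 = 2.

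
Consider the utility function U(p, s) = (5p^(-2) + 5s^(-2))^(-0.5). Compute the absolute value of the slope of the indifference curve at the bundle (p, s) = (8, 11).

MRS = 1331/512

For CES with ρ = -2, MRS = (s/p)^3.
At (8, 11): MRS = 1331/512.
That is, one extra unit of p is worth 1331/512 units of s at the margin.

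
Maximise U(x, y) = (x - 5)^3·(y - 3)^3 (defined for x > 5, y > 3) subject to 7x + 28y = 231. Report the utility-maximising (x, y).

MU_x = 3·(x−5)^2·(y−3)^3, MU_y = 3·(x−5)^3·(y−3)^2.
MRS = (y−3)/(x−5).
Tangency: set MRS = p_x/p_y = 7/28 = 0.25.
So (y − 3)/(x − 5) = 0.25, i.e. (y − 3) = 0.25·(x − 5).
Rewrite the budget in excess-of-subsistence terms: 7·(x − 5) + 28·(y − 3) = 231 − 7·5 − 28·3 = 112.
Substituting, 14·(x − 5) = 112, so x − 5 = 8 and x* = 13.
Then y − 3 = 0.25·8 = 2, so y* = 5.

x* = 13, y* = 5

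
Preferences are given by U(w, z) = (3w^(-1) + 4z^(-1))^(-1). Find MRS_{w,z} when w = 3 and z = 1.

For CES with ρ = -1, MRS = (3/4)·(z/w)^2.
At (3, 1): MRS = 1/12.
So at (3, 1) the consumer would give up 1/12 units of z for one more unit of w.

MRS = 1/12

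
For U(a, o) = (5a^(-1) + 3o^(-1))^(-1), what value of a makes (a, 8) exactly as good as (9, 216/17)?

a = 12

U depends on (a, o) only through S = 5a^(-1) + 3o^(-1), so equal utility means equal S. At (9, 216/17): S = 19/24.
With o = 8: 3·8^(-1) = 0.375, so 5a^(-1) = 19/24 − 0.375 = 5/12, i.e. a^(-1) = 1/12.
Hence a = 1/(1/12) = 12.
Check: U(12, 8) = 1.2632.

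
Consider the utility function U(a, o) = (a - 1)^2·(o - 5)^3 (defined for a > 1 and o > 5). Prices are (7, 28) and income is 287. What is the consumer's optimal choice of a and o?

a* = 9, o* = 8

MU_a = 2·(a−1)·(o−5)^3, MU_o = 3·(a−1)^2·(o−5)^2.
MRS = (2/3)·(o−5)/(a−1).
Tangency: set MRS = p_a/p_o = 7/28 = 0.25.
So (2/3)·(o − 5)/(a − 1) = 0.25, i.e. (o − 5) = 0.375·(a − 1).
Rewrite the budget in excess-of-subsistence terms: 7·(a − 1) + 28·(o − 5) = 287 − 7·1 − 28·5 = 140.
Substituting, 17.5·(a − 1) = 140, so a − 1 = 8 and a* = 9.
Then o − 5 = 0.375·8 = 3, so o* = 8.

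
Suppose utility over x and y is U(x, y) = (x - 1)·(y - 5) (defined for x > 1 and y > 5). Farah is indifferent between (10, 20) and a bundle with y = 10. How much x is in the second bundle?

x = 28

U(10, 20) = 135.
Set U(x, 10) = 135 and solve.
With y = 10: (10 − 5) = 5, so (x − 1) = 135/5 = 27.
So x = 1 + 27 = 28.
Check: U(28, 10) = 135.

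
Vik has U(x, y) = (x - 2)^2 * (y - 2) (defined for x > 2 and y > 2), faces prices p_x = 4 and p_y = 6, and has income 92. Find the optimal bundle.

x* = 14, y* = 6

MU_x = 2·(x−2)·(y−2), MU_y = (x−2)^2.
MRS = (2/1)·(y−2)/(x−2).
Tangency: set MRS = p_x/p_y = 4/6 = 2/3.
So (2/1)·(y − 2)/(x − 2) = 2/3, i.e. (y − 2) = (1/3)·(x − 2).
Rewrite the budget in excess-of-subsistence terms: 4·(x − 2) + 6·(y − 2) = 92 − 4·2 − 6·2 = 72.
Substituting, 6·(x − 2) = 72, so x − 2 = 12 and x* = 14.
Then y − 2 = (1/3)·12 = 4, so y* = 6.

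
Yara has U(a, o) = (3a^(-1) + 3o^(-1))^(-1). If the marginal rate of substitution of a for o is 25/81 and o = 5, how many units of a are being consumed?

For CES with ρ = -1, MRS = (o/a)^2.
Setting (5/a)^2 = 25/81 gives 5/a = 5/9 and a = 9.

a = 9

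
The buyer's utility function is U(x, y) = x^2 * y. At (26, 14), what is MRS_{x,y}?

MRS = 14/13

MU_x = 2·x·y and MU_y = x^2.
MRS = MU_x/MU_y = (2/1)·y/x.
At (26, 14): MRS = 14/13.
That is, one extra unit of x is worth 14/13 units of y at the margin.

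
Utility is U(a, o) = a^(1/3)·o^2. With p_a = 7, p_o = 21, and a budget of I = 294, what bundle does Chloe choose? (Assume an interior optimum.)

MU_a = 1/3·a^(-2/3)·o^2 and MU_o = 2·a^(1/3)·o.
MRS = MU_a/MU_o = (1/6)·o/a.
Tangency: set MRS = p_a/p_o = 7/21 = 1/3.
So (1/6)·o/a = 1/3, i.e. o = 2·a.
Substitute into the budget 7·a + 21·o = 294: 49·a = 294, so a* = 6.
Then o* = 2·6 = 12.

a* = 6, o* = 12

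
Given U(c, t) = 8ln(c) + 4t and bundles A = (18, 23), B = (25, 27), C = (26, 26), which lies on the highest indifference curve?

Evaluate utility at each bundle:
U(A) = 115.123.
U(B) = 133.751.
U(C) = 130.065.
Highest utility is B, so B ≻ C ≻ A.

Bundle B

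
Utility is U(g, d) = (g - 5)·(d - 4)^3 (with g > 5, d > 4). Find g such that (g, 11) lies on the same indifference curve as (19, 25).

U(19, 25) = 129654.
Set U(g, 11) = 129654 and solve.
With d = 11: (11 − 4)^3 = 343, so (g − 5) = 129654/343 = 378.
So g = 5 + 378 = 383.
Check: U(383, 11) = 129654.

g = 383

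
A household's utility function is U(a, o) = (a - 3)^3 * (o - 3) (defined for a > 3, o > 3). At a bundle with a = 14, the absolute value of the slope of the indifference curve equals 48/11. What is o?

MU_a = 3·(a−3)^2·(o−3), MU_o = (a−3)^3.
MRS = (3/1)·(o−3)/(a−3).
Substitute a = 14: MRS = (o − 3)/(11/3). Setting this equal to 48/11 gives o − 3 = (48/11)·(11/3) = 16, so o = 19.

o = 19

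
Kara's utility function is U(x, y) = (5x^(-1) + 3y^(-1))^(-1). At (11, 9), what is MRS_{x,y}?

For CES with ρ = -1, MRS = (5/3)·(y/x)^2.
At (11, 9): MRS = 135/121.
So at (11, 9) the consumer would give up 135/121 units of y for one more unit of x.

MRS = 135/121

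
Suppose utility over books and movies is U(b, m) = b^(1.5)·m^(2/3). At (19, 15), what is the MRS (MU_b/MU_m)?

MRS = 135/76

MU_b = 1.5·√b·m^(2/3) and MU_m = 2/3·b^(1.5)·m^(-1/3).
MRS = MU_b/MU_m = (2.25)·m/b.
At (19, 15): MRS = 135/76.
So at (19, 15) the consumer would give up 135/76 units of m for one more unit of b.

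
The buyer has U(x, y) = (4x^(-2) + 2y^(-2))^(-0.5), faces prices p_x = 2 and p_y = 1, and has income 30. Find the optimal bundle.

For CES with ρ = -2, MRS = (4/2)·(y/x)^3.
Tangency: set MRS = p_x/p_y = 2/1 = 2.
So (y/x)^3 = 1; taking the cube root, y/x = 1, i.e. y = x.
Substitute into the budget 2·x + 1·y = 30: 3·x = 30, so x* = 10 and y* = 10.

x* = 10, y* = 10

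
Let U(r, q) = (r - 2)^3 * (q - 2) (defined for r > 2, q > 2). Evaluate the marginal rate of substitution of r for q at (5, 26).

MU_r = 3·(r−2)^2·(q−2), MU_q = (r−2)^3.
MRS = (3/1)·(q−2)/(r−2).
At (5, 26): MRS = 24.
That is, one extra unit of r is worth 24 units of q at the margin.

MRS = 24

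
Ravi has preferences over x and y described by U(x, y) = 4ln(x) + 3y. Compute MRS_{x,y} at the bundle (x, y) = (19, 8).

MRS = 4/57

MU_x = 4/x, MU_y = 3.
MRS = 4/x ÷ 3.
At (19, 8): MRS = 4/57.
So at (19, 8) the consumer would give up 4/57 units of y for one more unit of x.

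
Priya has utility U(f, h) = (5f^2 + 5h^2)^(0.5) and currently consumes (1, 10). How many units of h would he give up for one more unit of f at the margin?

MRS = 0.1

For CES with ρ = 2, MRS = (h/f)^(-1).
At (1, 10): MRS = 0.1.
That is, one extra unit of f is worth 0.1 units of h at the margin.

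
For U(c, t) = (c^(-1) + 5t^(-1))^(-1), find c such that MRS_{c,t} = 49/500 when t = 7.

c = 10

For CES with ρ = -1, MRS = (1/5)·(t/c)^2.
Setting (1/5)·(7/c)^2 = 49/500 gives (7/c)^2 = 49/100, so 7/c = 0.7 and c = 10.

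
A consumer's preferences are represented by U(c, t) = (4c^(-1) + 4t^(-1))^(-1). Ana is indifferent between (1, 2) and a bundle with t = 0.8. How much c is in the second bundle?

U depends on (c, t) only through S = 4c^(-1) + 4t^(-1), so equal utility means equal S. At (1, 2): S = 6.
With t = 0.8: 4·0.8^(-1) = 5, so 4c^(-1) = 6 − 5 = 1, i.e. c^(-1) = 0.25.
Hence c = 1/0.25 = 4.
Check: U(4, 0.8) = 0.1667.

c = 4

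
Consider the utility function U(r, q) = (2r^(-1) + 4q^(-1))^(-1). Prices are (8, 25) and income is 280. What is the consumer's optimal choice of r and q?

For CES with ρ = -1, MRS = (2/4)·(q/r)^2.
Tangency: set MRS = p_r/p_q = 8/25.
So (q/r)^2 = 16/25; taking the square root, q/r = 0.8, i.e. q = 0.8·r.
Substitute into the budget 8·r + 25·q = 280: 28·r = 280, so r* = 10 and q* = 0.8·10 = 8.

r* = 10, q* = 8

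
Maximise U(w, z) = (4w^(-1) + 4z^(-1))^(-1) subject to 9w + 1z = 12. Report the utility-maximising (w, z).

For CES with ρ = -1, MRS = (z/w)^2.
Tangency: set MRS = p_w/p_z = 9/1 = 9.
So (z/w)^2 = 9; taking the square root, z/w = 3, i.e. z = 3·w.
Substitute into the budget 9·w + 1·z = 12: 12·w = 12, so w* = 1 and z* = 3·1 = 3.

w* = 1, z* = 3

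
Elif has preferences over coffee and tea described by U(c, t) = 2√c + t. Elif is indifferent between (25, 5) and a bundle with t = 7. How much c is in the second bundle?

c = 16

U(25, 5) = 15.
Set U(c, 7) = 15 and solve.
With t = 7: 2√c = 15 − 7 = 8, so √c = 4 and c = 16.
Check: U(16, 7) = 15.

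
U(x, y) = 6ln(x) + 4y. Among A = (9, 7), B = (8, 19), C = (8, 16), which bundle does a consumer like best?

Bundle B

Evaluate utility at each bundle:
U(A) = 41.183.
U(B) = 88.477.
U(C) = 76.477.
Highest utility is B, so B ≻ C ≻ A.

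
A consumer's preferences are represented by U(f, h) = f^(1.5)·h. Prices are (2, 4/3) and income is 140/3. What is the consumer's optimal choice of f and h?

f* = 14, h* = 14

MU_f = 1.5·√f·h and MU_h = f^(1.5).
MRS = MU_f/MU_h = (1.5)·h/f.
Tangency: set MRS = p_f/p_h = 2/(4/3) = 1.5.
So (1.5)·h/f = 1.5, i.e. h = f.
Substitute into the budget 2·f + (4/3)·h = 140/3: (10/3)·f = 140/3, so f* = 14.
Then h* = 14.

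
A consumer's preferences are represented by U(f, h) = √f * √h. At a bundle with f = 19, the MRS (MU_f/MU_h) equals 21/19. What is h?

MU_f = 0.5·f^(-0.5)·√h and MU_h = 0.5·√f·h^(-0.5).
MRS = MU_f/MU_h = h/f.
Substitute f = 19: MRS = h/19. Setting h/19 = 21/19 gives h = (21/19)·19 = 21.

h = 21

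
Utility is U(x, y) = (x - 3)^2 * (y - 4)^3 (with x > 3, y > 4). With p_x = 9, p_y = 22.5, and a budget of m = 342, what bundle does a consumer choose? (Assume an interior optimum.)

MU_x = 2·(x−3)·(y−4)^3, MU_y = 3·(x−3)^2·(y−4)^2.
MRS = (2/3)·(y−4)/(x−3).
Tangency: set MRS = p_x/p_y = 9/22.5 = 0.4.
So (2/3)·(y − 4)/(x − 3) = 0.4, i.e. (y − 4) = 0.6·(x − 3).
Rewrite the budget in excess-of-subsistence terms: 9·(x − 3) + 22.5·(y − 4) = 342 − 9·3 − 22.5·4 = 225.
Substituting, 22.5·(x − 3) = 225, so x − 3 = 10 and x* = 13.
Then y − 4 = 0.6·10 = 6, so y* = 10.

x* = 13, y* = 10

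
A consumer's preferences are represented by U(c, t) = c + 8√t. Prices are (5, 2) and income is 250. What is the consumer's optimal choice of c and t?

MU_c = 1, MU_t = 8/(2√t).
MRS = 1 ÷ (8/(2√t)).
Tangency: set MRS = p_c/p_t = 5/2 = 2.5.
MRS depends only on t: 0.25·√t = 2.5 ⇒ √t = 2.5/0.25 = 10 ⇒ t* = 100.
From the budget, 5·c = 250 − 2·100 = 50, so c* = 10.

c* = 10, t* = 100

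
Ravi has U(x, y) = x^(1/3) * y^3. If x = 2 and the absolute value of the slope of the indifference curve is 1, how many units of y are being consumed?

MU_x = 1/3·x^(-2/3)·y^3 and MU_y = 3·x^(1/3)·y^2.
MRS = MU_x/MU_y = (1/9)·y/x.
Substitute x = 2: MRS = y/18. Setting y/18 = 1 gives y = 1·18 = 18.

y = 18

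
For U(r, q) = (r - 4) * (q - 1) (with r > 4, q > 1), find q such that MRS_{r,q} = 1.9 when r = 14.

MU_r = (q−1), MU_q = (r−4).
MRS = (q−1)/(r−4).
Substitute r = 14: MRS = (q − 1)/10. Setting this equal to 1.9 gives q − 1 = 1.9·10 = 19, so q = 20.

q = 20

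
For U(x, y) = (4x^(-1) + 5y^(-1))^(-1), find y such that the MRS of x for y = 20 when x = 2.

y = 10

For CES with ρ = -1, MRS = (4/5)·(y/x)^2.
Setting (4/5)·(y/2)^2 = 20 gives (y/2)^2 = 25, so y/2 = 5 and y = 10.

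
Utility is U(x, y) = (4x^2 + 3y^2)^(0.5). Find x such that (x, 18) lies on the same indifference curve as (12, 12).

U depends on (x, y) only through S = 4x^2 + 3y^2, so equal utility means equal S. At (12, 12): S = 1008.
With y = 18: 3·18^2 = 972, so 4x^2 = 1008 − 972 = 36, i.e. x^2 = 9.
Hence x = √9 = 3.
Check: U(3, 18) = 31.749.

x = 3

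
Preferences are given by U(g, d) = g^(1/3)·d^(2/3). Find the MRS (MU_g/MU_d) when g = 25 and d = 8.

MRS = 4/25

MU_g = 1/3·g^(-2/3)·d^(2/3) and MU_d = 2/3·g^(1/3)·d^(-1/3).
MRS = MU_g/MU_d = (0.5)·d/g.
At (25, 8): MRS = 4/25.
So at (25, 8) the consumer would give up 4/25 units of d for one more unit of g.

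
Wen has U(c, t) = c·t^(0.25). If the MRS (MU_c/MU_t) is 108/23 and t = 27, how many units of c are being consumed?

c = 23

MU_c = t^(0.25) and MU_t = 0.25·c·t^(-0.75).
MRS = MU_c/MU_t = (4)·t/c.
Substitute t = 27: MRS = 108/c. Setting 108/c = 108/23 gives c = 108/(108/23) = 23.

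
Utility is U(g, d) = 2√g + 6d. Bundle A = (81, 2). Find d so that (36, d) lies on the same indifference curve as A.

d = 3

U(81, 2) = 30.
Set U(36, d) = 30 and solve.
With g = 36: √36 = 6, so 6d = 30 − 2·6 = 18 and d = 3.
Check: U(36, 3) = 30.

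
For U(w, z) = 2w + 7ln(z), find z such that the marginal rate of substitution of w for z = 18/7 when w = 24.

MU_w = 2, MU_z = 7/z.
MRS = 2 ÷ (7/z).
MRS depends only on z: (2/7)·z = 18/7 ⇒ z = (18/7)/(2/7) = 9.

z = 9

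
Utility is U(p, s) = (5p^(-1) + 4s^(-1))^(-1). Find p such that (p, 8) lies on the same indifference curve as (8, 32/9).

p = 4

U depends on (p, s) only through S = 5p^(-1) + 4s^(-1), so equal utility means equal S. At (8, 32/9): S = 1.75.
With s = 8: 4·8^(-1) = 0.5, so 5p^(-1) = 1.75 − 0.5 = 1.25, i.e. p^(-1) = 0.25.
Hence p = 1/0.25 = 4.
Check: U(4, 8) = 0.5714.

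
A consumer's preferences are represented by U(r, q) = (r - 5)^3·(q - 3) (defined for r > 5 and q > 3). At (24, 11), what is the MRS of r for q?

MRS = 24/19

MU_r = 3·(r−5)^2·(q−3), MU_q = (r−5)^3.
MRS = (3/1)·(q−3)/(r−5).
At (24, 11): MRS = 24/19.
That is, one extra unit of r is worth 24/19 units of q at the margin.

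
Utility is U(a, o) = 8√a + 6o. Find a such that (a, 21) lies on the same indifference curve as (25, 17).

U(25, 17) = 142.
Set U(a, 21) = 142 and solve.
With o = 21: 8√a = 142 − 6·21 = 16, so √a = 2 and a = 4.
Check: U(4, 21) = 142.

a = 4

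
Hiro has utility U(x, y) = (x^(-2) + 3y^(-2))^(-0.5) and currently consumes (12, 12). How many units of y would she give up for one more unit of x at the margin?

MRS = 1/3

For CES with ρ = -2, MRS = (1/3)·(y/x)^3.
At (12, 12): MRS = 1/3.
That is, one extra unit of x is worth 1/3 units of y at the margin.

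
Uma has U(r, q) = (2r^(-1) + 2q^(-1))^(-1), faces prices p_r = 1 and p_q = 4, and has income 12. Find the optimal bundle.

For CES with ρ = -1, MRS = (q/r)^2.
Tangency: set MRS = p_r/p_q = 1/4 = 0.25.
So (q/r)^2 = 0.25; taking the square root, q/r = 0.5, i.e. q = 0.5·r.
Substitute into the budget 1·r + 4·q = 12: 3·r = 12, so r* = 4 and q* = 0.5·4 = 2.

r* = 4, q* = 2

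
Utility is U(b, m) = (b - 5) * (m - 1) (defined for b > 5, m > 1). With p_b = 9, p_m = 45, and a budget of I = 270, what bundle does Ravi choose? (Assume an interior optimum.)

b* = 15, m* = 3

MU_b = (m−1), MU_m = (b−5).
MRS = (m−1)/(b−5).
Tangency: set MRS = p_b/p_m = 9/45 = 0.2.
So (m − 1)/(b − 5) = 0.2, i.e. (m − 1) = 0.2·(b − 5).
Rewrite the budget in excess-of-subsistence terms: 9·(b − 5) + 45·(m − 1) = 270 − 9·5 − 45·1 = 180.
Substituting, 18·(b − 5) = 180, so b − 5 = 10 and b* = 15.
Then m − 1 = 0.2·10 = 2, so m* = 3.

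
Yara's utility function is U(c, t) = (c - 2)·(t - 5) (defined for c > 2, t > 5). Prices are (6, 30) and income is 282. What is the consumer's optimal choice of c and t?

MU_c = (t−5), MU_t = (c−2).
MRS = (t−5)/(c−2).
Tangency: set MRS = p_c/p_t = 6/30 = 0.2.
So (t − 5)/(c − 2) = 0.2, i.e. (t − 5) = 0.2·(c − 2).
Rewrite the budget in excess-of-subsistence terms: 6·(c − 2) + 30·(t − 5) = 282 − 6·2 − 30·5 = 120.
Substituting, 12·(c − 2) = 120, so c − 2 = 10 and c* = 12.
Then t − 5 = 0.2·10 = 2, so t* = 7.

c* = 12, t* = 7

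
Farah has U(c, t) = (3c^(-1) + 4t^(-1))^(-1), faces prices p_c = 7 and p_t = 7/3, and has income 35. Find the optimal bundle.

For CES with ρ = -1, MRS = (3/4)·(t/c)^2.
Tangency: set MRS = p_c/p_t = 7/(7/3) = 3.
So (t/c)^2 = 4; taking the square root, t/c = 2, i.e. t = 2·c.
Substitute into the budget 7·c + (7/3)·t = 35: (35/3)·c = 35, so c* = 3 and t* = 2·3 = 6.

c* = 3, t* = 6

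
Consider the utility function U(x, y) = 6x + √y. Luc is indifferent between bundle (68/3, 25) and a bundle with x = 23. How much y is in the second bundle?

U(68/3, 25) = 141.
Set U(23, y) = 141 and solve.
With x = 23: √y = 141 − 6·23 = 3, so √y = 3 and y = 9.
Check: U(23, 9) = 141.

y = 9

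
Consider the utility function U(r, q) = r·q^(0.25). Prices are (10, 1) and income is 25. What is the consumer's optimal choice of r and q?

MU_r = q^(0.25) and MU_q = 0.25·r·q^(-0.75).
MRS = MU_r/MU_q = (4)·q/r.
Tangency: set MRS = p_r/p_q = 10/1 = 10.
So (4)·q/r = 10, i.e. q = 2.5·r.
Substitute into the budget 10·r + 1·q = 25: 12.5·r = 25, so r* = 2.
Then q* = 2.5·2 = 5.

r* = 2, q* = 5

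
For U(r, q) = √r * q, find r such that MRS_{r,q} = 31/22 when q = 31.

r = 11

MU_r = 0.5·r^(-0.5)·q and MU_q = √r.
MRS = MU_r/MU_q = (0.5)·q/r.
Substitute q = 31: MRS = 15.5/r. Setting 15.5/r = 31/22 gives r = 15.5/(31/22) = 11.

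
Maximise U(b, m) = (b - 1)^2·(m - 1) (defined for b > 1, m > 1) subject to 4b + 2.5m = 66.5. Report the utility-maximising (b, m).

MU_b = 2·(b−1)·(m−1), MU_m = (b−1)^2.
MRS = (2/1)·(m−1)/(b−1).
Tangency: set MRS = p_b/p_m = 4/2.5 = 1.6.
So (2/1)·(m − 1)/(b − 1) = 1.6, i.e. (m − 1) = 0.8·(b − 1).
Rewrite the budget in excess-of-subsistence terms: 4·(b − 1) + 2.5·(m − 1) = 66.5 − 4·1 − 2.5·1 = 60.
Substituting, 6·(b − 1) = 60, so b − 1 = 10 and b* = 11.
Then m − 1 = 0.8·10 = 8, so m* = 9.

b* = 11, m* = 9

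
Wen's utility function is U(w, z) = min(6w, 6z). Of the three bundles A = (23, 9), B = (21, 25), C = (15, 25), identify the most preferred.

Evaluate utility at each bundle:
U(A) = 54.
U(B) = 126.
U(C) = 90.
Highest utility is B, so B ≻ C ≻ A.

Bundle B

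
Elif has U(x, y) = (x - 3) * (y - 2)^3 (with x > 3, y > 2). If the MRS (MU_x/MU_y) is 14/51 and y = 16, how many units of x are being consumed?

MU_x = (y−2)^3, MU_y = 3·(x−3)·(y−2)^2.
MRS = (1/3)·(y−2)/(x−3).
Substitute y = 16: MRS = (14/3)/(x − 3). Setting this equal to 14/51 gives x − 3 = (14/3)/(14/51) = 17, so x = 20.

x = 20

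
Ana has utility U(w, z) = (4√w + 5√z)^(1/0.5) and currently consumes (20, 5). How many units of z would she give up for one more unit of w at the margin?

For CES with ρ = 0.5, MRS = (4/5)·√(z/w).
At (20, 5): MRS = 0.4.
The indifference curve has slope −0.4 at this bundle.

MRS = 0.4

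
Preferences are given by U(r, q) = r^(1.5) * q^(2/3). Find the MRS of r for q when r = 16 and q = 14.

MRS = 63/32

MU_r = 1.5·√r·q^(2/3) and MU_q = 2/3·r^(1.5)·q^(-1/3).
MRS = MU_r/MU_q = (2.25)·q/r.
At (16, 14): MRS = 63/32.
So at (16, 14) the consumer would give up 63/32 units of q for one more unit of r.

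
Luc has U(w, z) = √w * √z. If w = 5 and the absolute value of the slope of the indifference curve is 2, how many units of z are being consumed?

z = 10

MU_w = 0.5·w^(-0.5)·√z and MU_z = 0.5·√w·z^(-0.5).
MRS = MU_w/MU_z = z/w.
Substitute w = 5: MRS = z/5. Setting z/5 = 2 gives z = 2·5 = 10.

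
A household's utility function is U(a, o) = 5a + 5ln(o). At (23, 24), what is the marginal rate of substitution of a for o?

MRS = 24

MU_a = 5, MU_o = 5/o.
MRS = 5 ÷ (5/o).
At (23, 24): MRS = 24.
So at (23, 24) the consumer would give up 24 units of o for one more unit of a.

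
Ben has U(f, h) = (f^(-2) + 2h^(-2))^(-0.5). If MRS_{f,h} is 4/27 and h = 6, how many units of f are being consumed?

For CES with ρ = -2, MRS = (1/2)·(h/f)^3.
Setting (1/2)·(6/f)^3 = 4/27 gives (6/f)^3 = 8/27, so 6/f = 2/3 and f = 9.

f = 9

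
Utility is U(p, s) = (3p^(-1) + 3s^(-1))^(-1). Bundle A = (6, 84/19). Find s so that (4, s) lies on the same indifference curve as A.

U depends on (p, s) only through S = 3p^(-1) + 3s^(-1), so equal utility means equal S. At (6, 84/19): S = 33/28.
With p = 4: 3·4^(-1) = 0.75, so 3s^(-1) = 33/28 − 0.75 = 3/7, i.e. s^(-1) = 1/7.
Hence s = 1/(1/7) = 7.
Check: U(4, 7) = 0.8485.

s = 7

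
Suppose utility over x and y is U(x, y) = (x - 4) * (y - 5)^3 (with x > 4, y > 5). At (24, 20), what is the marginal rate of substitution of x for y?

MU_x = (y−5)^3, MU_y = 3·(x−4)·(y−5)^2.
MRS = (1/3)·(y−5)/(x−4).
At (24, 20): MRS = 0.25.
That is, one extra unit of x is worth 0.25 units of y at the margin.

MRS = 0.25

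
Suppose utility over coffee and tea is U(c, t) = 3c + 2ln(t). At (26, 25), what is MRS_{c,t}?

MU_c = 3, MU_t = 2/t.
MRS = 3 ÷ (2/t).
At (26, 25): MRS = 37.5.
The indifference curve has slope −37.5 at this bundle.

MRS = 37.5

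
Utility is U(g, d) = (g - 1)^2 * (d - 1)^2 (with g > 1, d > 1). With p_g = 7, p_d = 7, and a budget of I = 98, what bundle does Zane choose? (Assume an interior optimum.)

g* = 7, d* = 7

MU_g = 2·(g−1)·(d−1)^2, MU_d = 2·(g−1)^2·(d−1).
MRS = (d−1)/(g−1).
Tangency: set MRS = p_g/p_d = 7/7 = 1.
So (d − 1)/(g − 1) = 1, i.e. (d − 1) = (g − 1).
Rewrite the budget in excess-of-subsistence terms: 7·(g − 1) + 7·(d − 1) = 98 − 7·1 − 7·1 = 84.
Substituting, 14·(g − 1) = 84, so g − 1 = 6 and g* = 7.
Then d − 1 = 6, so d* = 7.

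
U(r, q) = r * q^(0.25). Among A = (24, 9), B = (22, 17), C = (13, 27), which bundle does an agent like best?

Evaluate utility at each bundle:
U(A) = 41.569.
U(B) = 44.672.
U(C) = 29.634.
Highest utility is B, so B ≻ A ≻ C.

Bundle B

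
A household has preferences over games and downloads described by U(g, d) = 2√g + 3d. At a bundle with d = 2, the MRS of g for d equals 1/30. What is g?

g = 100

MU_g = 2/(2√g), MU_d = 3.
MRS = 2/(2√g) ÷ 3.
MRS depends only on g: (1/3)/√g = 1/30 ⇒ √g = (1/3)/(1/30) = 10 ⇒ g = 100.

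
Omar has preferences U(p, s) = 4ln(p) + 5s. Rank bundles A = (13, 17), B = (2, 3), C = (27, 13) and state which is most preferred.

Evaluate utility at each bundle:
U(A) = 95.260.
U(B) = 17.773.
U(C) = 78.183.
Highest utility is A, so A ≻ C ≻ B.

Bundle A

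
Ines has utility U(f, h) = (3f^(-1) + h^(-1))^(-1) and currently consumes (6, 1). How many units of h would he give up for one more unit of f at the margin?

For CES with ρ = -1, MRS = (3/1)·(h/f)^2.
At (6, 1): MRS = 1/12.
That is, one extra unit of f is worth 1/12 units of h at the margin.

MRS = 1/12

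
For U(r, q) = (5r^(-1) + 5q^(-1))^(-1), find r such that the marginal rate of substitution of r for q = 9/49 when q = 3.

For CES with ρ = -1, MRS = (q/r)^2.
Setting (3/r)^2 = 9/49 gives 3/r = 3/7 and r = 7.

r = 7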